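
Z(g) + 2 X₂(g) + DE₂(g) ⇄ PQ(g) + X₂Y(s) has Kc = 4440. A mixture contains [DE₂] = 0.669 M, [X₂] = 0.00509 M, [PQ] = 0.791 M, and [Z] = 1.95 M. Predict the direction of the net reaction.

(X₂Y is a pure solid — omitted from Qc.)
Qc = [PQ] / ([Z]·[X₂]²·[DE₂]) = (0.791) / ((1.95)·(0.00509)²·(0.669)) = 23400
Qc = 23400 > Kc = 4440, so the reverse reaction proceeds.

in the reverse direction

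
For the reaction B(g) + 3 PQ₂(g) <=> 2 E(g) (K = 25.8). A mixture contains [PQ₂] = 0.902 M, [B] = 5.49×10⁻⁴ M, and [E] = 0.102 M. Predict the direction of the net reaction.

Q = [E]² / ([B]·[PQ₂]³) = (0.102)² / ((5.49×10⁻⁴)·(0.902)³) = 25.8
Q = 25.8 = K, so the system is already at equilibrium.

no net change (already at equilibrium)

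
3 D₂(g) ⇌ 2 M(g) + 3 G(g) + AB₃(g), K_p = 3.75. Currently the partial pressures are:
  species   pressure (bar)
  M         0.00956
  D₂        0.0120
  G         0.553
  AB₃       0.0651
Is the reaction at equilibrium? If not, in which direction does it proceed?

forward (toward products)

Q_p = P(M)²·P(G)³·P(AB₃) / P(D₂)³ = (0.00956)²·(0.553)³·(0.0651) / (0.0120)³ = 0.582
Q_p = 0.582 < K_p = 3.75, so the forward reaction proceeds.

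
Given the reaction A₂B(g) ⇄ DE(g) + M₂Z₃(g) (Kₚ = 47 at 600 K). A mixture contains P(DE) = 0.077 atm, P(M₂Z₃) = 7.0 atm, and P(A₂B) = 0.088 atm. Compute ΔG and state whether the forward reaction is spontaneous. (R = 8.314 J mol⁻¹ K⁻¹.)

Qₚ = P(DE)·P(M₂Z₃) / P(A₂B) = (0.077)·(7.0) / (0.088) = 6.12
ΔG = RT ln(Qₚ/Kₚ) = (8.314 J mol⁻¹ K⁻¹)(600 K) × ln(6.12/47)
   = (4.988 kJ/mol)(-2.039) = -10.2 kJ/mol
ΔG < 0, so the forward reaction is spontaneous (proceeds forward).

ΔG = -10.2 kJ/mol; the forward reaction is spontaneous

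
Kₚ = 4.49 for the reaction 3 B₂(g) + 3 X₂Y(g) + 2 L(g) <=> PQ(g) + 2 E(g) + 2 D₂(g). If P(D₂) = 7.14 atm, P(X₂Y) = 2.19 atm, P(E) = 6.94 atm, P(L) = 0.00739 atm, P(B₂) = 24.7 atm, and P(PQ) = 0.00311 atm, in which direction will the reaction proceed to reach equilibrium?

to the right

Qₚ = P(PQ)·P(E)²·P(D₂)² / (P(B₂)³·P(X₂Y)³·P(L)²) = (0.00311)·(6.94)²·(7.14)² / ((24.7)³·(2.19)³·(0.00739)²) = 0.883
Qₚ = 0.883 < Kₚ = 4.49, so the forward reaction proceeds.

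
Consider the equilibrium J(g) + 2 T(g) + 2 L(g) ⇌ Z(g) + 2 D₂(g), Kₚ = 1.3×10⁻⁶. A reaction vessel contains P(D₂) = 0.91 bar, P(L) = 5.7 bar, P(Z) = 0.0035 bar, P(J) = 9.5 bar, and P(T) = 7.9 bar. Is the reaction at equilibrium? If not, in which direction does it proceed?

Qₚ = P(Z)·P(D₂)² / (P(J)·P(T)²·P(L)²) = (0.0035)·(0.91)² / ((9.5)·(7.9)²·(5.7)²) = 1.5×10⁻⁷
Qₚ = 1.5×10⁻⁷ < Kₚ = 1.3×10⁻⁶, so the forward reaction proceeds.

in the forward direction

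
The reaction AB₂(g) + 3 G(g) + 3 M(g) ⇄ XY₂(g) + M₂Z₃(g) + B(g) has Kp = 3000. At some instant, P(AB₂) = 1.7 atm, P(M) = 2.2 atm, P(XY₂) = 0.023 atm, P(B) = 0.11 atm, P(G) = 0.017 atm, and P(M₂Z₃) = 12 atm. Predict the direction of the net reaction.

forward (toward products)

Qp = P(XY₂)·P(M₂Z₃)·P(B) / (P(AB₂)·P(G)³·P(M)³) = (0.023)·(12)·(0.11) / ((1.7)·(0.017)³·(2.2)³) = 340
Qp = 340 < Kp = 3000, so the forward reaction proceeds.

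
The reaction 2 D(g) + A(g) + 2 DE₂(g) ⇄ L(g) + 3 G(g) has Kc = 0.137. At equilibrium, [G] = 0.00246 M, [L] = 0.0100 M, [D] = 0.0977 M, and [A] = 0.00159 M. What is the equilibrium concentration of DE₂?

[DE₂] = 0.00846 M

At equilibrium, Kc = [L]·[G]³ / ([D]²·[A]·[DE₂]²) = 0.137.
(0.0100)·(0.00246)³ / ((0.0977)²·(0.00159)·([DE₂])²) = 0.137
[DE₂]² = 7.16×10⁻⁵ ⇒ [DE₂] = 0.00846 M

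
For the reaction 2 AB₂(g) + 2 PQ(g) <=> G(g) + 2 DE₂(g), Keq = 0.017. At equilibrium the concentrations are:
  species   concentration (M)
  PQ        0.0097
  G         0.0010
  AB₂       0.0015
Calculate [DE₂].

At equilibrium, Keq = [G]·[DE₂]² / ([AB₂]²·[PQ]²) = 0.017.
(0.0010)·([DE₂])² / ((0.0015)²·(0.0097)²) = 0.017
[DE₂]² = 3.60×10⁻⁹ ⇒ [DE₂] = 6.0×10⁻⁵ M

[DE₂] = 6.0×10⁻⁵ M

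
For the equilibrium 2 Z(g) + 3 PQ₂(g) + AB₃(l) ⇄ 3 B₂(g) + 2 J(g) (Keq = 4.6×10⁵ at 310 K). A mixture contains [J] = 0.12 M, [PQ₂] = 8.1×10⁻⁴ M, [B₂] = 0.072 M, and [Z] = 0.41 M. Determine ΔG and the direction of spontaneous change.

(AB₃ is a pure liquid — omitted from Q.)
Q = [B₂]³·[J]² / ([Z]²·[PQ₂]³) = (0.072)³·(0.12)² / ((0.41)²·(8.1×10⁻⁴)³) = 60200
ΔG = RT ln(Q/Keq) = (8.314 J mol⁻¹ K⁻¹)(310 K) × ln(60200/4.6×10⁵)
   = (2.577 kJ/mol)(-2.034) = -5.24 kJ/mol
ΔG < 0, so the forward reaction is spontaneous (proceeds forward).

ΔG = -5.24 kJ/mol; the forward reaction is spontaneous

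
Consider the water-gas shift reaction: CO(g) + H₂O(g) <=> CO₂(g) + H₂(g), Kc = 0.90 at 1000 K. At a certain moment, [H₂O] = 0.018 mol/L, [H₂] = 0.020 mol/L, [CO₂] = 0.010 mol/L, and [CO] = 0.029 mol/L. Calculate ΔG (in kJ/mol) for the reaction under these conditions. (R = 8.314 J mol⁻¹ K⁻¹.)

ΔG = -7.10 kJ/mol

Qc = [CO₂]·[H₂] / ([CO]·[H₂O]) = (0.010)·(0.020) / ((0.029)·(0.018)) = 0.383
ΔG = RT ln(Qc/Kc) = (8.314 J mol⁻¹ K⁻¹)(1000 K) × ln(0.383/0.90)
   = (8.314 kJ/mol)(-0.8544) = -7.10 kJ/mol
ΔG < 0, so the forward reaction is spontaneous (proceeds forward).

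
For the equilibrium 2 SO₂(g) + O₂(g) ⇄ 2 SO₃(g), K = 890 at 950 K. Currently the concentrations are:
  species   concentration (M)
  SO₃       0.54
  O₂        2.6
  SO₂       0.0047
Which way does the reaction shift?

to the left

Q = [SO₃]² / ([SO₂]²·[O₂]) = (0.54)² / ((0.0047)²·(2.6)) = 5100
Q = 5100 > K = 890, so the reverse reaction proceeds.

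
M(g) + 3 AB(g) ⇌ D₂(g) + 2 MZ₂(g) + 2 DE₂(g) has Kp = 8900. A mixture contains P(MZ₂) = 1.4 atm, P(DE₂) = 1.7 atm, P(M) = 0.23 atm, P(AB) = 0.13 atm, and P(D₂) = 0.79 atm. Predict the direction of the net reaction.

Qp = P(D₂)·P(MZ₂)²·P(DE₂)² / (P(M)·P(AB)³) = (0.79)·(1.4)²·(1.7)² / ((0.23)·(0.13)³) = 8900
Qp = 8900 = Kp, so the system is already at equilibrium.

no net change (already at equilibrium)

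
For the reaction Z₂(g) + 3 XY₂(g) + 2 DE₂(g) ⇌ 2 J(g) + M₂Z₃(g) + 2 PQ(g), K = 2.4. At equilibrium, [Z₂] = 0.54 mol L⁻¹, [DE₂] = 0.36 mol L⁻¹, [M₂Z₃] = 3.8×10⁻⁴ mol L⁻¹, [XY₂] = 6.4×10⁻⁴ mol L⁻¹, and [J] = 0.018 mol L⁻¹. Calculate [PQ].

[PQ] = 0.019 mol L⁻¹

At equilibrium, K = [J]²·[M₂Z₃]·[PQ]² / ([Z₂]·[XY₂]³·[DE₂]²) = 2.4.
(0.018)²·(3.8×10⁻⁴)·([PQ])² / ((0.54)·(6.4×10⁻⁴)³·(0.36)²) = 2.4
[PQ]² = 3.58×10⁻⁴ ⇒ [PQ] = 0.019 mol L⁻¹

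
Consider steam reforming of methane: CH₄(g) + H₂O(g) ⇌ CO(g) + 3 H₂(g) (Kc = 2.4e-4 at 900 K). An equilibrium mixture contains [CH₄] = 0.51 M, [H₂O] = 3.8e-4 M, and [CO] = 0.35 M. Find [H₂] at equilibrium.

At equilibrium, Kc = [CO]·[H₂]³ / ([CH₄]·[H₂O]) = 2.4e-4.
(0.35)·([H₂])³ / ((0.51)·(3.8e-4)) = 2.4e-4
[H₂]³ = 1.33e-7 ⇒ [H₂] = 0.0051 M

[H₂] = 0.0051 M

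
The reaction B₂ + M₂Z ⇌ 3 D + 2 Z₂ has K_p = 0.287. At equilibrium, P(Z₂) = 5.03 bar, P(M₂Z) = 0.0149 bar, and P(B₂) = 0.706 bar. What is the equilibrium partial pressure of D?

P(D) = 0.0492 bar

At equilibrium, K_p = P(D)³·P(Z₂)² / (P(B₂)·P(M₂Z)) = 0.287.
(P(D))³·(5.03)² / ((0.706)·(0.0149)) = 0.287
P(D)³ = 1.19×10⁻⁴ ⇒ P(D) = 0.0492 bar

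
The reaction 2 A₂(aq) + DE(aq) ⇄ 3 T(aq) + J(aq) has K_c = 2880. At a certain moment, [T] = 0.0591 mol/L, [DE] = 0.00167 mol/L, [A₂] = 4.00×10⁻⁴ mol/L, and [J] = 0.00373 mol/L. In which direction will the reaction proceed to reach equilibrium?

neither direction; the system is at equilibrium

Q_c = [T]³·[J] / ([A₂]²·[DE]) = (0.0591)³·(0.00373) / ((4.00×10⁻⁴)²·(0.00167)) = 2880
Q_c = 2880 = K_c, so the system is already at equilibrium.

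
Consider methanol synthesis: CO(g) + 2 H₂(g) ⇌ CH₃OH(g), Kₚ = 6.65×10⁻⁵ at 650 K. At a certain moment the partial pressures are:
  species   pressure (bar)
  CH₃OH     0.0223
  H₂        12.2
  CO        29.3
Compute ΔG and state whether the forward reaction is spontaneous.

Qₚ = P(CH₃OH) / (P(CO)·P(H₂)²) = (0.0223) / ((29.3)·(12.2)²) = 5.11×10⁻⁶
ΔG = RT ln(Qₚ/Kₚ) = (8.314 J mol⁻¹ K⁻¹)(650 K) × ln(5.11×10⁻⁶/6.65×10⁻⁵)
   = (5.404 kJ/mol)(-2.566) = -13.9 kJ/mol
ΔG < 0, so the forward reaction is spontaneous (proceeds forward).

ΔG = -13.9 kJ/mol; the forward reaction is spontaneous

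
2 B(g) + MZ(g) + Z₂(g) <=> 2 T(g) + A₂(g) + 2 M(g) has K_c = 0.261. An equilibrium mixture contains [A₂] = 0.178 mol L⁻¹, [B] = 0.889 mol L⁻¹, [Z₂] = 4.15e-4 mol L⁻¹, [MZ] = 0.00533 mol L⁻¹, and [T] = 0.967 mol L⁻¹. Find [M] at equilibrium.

[M] = 0.00166 mol L⁻¹

At equilibrium, K_c = [T]²·[A₂]·[M]² / ([B]²·[MZ]·[Z₂]) = 0.261.
(0.967)²·(0.178)·([M])² / ((0.889)²·(0.00533)·(4.15e-4)) = 0.261
[M]² = 2.74e-6 ⇒ [M] = 0.00166 mol L⁻¹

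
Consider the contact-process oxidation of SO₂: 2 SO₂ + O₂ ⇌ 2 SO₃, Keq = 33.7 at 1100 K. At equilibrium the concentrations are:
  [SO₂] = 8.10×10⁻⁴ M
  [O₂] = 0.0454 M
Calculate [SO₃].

At equilibrium, Keq = [SO₃]² / ([SO₂]²·[O₂]) = 33.7.
([SO₃])² / ((8.10×10⁻⁴)²·(0.0454)) = 33.7
[SO₃]² = 1.00×10⁻⁶ ⇒ [SO₃] = 0.00100 M

[SO₃] = 0.00100 M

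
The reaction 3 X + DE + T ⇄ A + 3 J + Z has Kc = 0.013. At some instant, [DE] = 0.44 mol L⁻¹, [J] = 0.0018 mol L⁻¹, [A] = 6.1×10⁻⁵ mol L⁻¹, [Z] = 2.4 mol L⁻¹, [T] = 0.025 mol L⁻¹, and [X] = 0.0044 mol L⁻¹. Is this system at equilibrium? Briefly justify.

Qc = [A]·[J]³·[Z] / ([X]³·[DE]·[T]) = (6.1×10⁻⁵)·(0.0018)³·(2.4) / ((0.0044)³·(0.44)·(0.025)) = 9.1×10⁻⁴
Qc = 9.1×10⁻⁴ < Kc = 0.013: net forward reaction.

no; Q < K, reaction proceeds forward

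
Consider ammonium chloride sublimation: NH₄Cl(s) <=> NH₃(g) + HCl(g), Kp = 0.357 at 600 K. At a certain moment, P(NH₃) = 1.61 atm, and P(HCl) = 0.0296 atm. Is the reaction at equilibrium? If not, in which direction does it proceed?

(NH₄Cl is a pure solid — omitted from Qp.)
Qp = P(NH₃)·P(HCl) = (1.61)·(0.0296) = 0.0477
Qp = 0.0477 < Kp = 0.357, so the forward reaction proceeds.

to the right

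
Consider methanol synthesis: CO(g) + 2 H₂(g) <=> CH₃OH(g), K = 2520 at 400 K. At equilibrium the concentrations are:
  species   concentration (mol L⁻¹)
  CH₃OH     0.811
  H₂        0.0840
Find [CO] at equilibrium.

[CO] = 0.0456 mol L⁻¹

At equilibrium, K = [CH₃OH] / ([CO]·[H₂]²) = 2520.
(0.811) / (([CO])·(0.0840)²) = 2520
[CO] = 0.0456 mol L⁻¹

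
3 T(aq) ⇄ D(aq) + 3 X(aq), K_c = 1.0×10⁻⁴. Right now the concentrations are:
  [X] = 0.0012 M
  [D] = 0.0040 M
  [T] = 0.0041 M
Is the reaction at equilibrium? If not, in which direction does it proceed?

no net change (already at equilibrium)

Q_c = [D]·[X]³ / [T]³ = (0.0040)·(0.0012)³ / (0.0041)³ = 1.0×10⁻⁴
Q_c = 1.0×10⁻⁴ = K_c, so the system is already at equilibrium.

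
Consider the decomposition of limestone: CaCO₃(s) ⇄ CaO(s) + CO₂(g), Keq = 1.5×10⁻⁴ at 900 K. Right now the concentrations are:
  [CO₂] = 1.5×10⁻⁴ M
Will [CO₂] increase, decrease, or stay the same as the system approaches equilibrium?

(CaCO₃, CaO are pure solids — omitted from Q.)
Q = [CO₂] = 1.5×10⁻⁴
Q = 1.5×10⁻⁴ = Keq; the system is at equilibrium.

stay the same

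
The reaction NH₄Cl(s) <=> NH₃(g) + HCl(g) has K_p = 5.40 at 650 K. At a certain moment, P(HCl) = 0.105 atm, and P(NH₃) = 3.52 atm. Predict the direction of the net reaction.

(NH₄Cl is a pure solid — omitted from Q_p.)
Q_p = P(NH₃)·P(HCl) = (3.52)·(0.105) = 0.370
Q_p = 0.370 < K_p = 5.40, so the forward reaction proceeds.

toward products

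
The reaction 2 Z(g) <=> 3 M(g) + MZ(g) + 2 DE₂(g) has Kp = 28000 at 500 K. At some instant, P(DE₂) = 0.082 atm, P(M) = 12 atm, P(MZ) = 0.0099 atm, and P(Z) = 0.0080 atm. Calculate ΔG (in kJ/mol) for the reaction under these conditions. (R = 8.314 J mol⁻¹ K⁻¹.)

Qp = P(M)³·P(MZ)·P(DE₂)² / P(Z)² = (12)³·(0.0099)·(0.082)² / (0.0080)² = 1800
ΔG = RT ln(Qp/Kp) = (8.314 J mol⁻¹ K⁻¹)(500 K) × ln(1800/28000)
   = (4.157 kJ/mol)(-2.744) = -11.4 kJ/mol
ΔG < 0, so the forward reaction is spontaneous (proceeds forward).

ΔG = -11.4 kJ/mol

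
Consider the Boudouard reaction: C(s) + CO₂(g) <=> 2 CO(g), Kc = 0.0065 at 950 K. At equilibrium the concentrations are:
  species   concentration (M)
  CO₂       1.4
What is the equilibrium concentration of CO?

(C is a pure solid — omitted from Kc.)
At equilibrium, Kc = [CO]² / [CO₂] = 0.0065.
([CO])² / (1.4) = 0.0065
[CO]² = 0.00910 ⇒ [CO] = 0.095 M

[CO] = 0.095 M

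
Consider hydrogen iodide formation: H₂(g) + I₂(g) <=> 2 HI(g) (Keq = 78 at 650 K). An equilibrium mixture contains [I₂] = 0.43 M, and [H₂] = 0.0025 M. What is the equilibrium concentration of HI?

At equilibrium, Keq = [HI]² / ([H₂]·[I₂]) = 78.
([HI])² / ((0.0025)·(0.43)) = 78
[HI]² = 0.0838 ⇒ [HI] = 0.29 M

[HI] = 0.29 M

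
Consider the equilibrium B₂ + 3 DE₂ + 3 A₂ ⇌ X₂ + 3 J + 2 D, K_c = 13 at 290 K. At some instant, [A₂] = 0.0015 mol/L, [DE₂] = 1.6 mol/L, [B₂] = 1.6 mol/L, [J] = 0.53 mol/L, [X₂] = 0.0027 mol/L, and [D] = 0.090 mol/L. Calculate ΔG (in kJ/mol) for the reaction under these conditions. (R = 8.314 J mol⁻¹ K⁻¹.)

ΔG = 5.85 kJ/mol

Q_c = [X₂]·[J]³·[D]² / ([B₂]·[DE₂]³·[A₂]³) = (0.0027)·(0.53)³·(0.090)² / ((1.6)·(1.6)³·(0.0015)³) = 147
ΔG = RT ln(Q_c/K_c) = (8.314 J mol⁻¹ K⁻¹)(290 K) × ln(147/13)
   = (2.411 kJ/mol)(2.425) = 5.85 kJ/mol
ΔG > 0, so the forward reaction is non-spontaneous (proceeds in reverse).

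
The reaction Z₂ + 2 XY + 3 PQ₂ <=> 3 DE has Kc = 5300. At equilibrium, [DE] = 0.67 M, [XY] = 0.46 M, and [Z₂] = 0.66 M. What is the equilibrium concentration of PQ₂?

[PQ₂] = 0.074 M

At equilibrium, Kc = [DE]³ / ([Z₂]·[XY]²·[PQ₂]³) = 5300.
(0.67)³ / ((0.66)·(0.46)²·([PQ₂])³) = 5300
[PQ₂]³ = 4.06×10⁻⁴ ⇒ [PQ₂] = 0.074 M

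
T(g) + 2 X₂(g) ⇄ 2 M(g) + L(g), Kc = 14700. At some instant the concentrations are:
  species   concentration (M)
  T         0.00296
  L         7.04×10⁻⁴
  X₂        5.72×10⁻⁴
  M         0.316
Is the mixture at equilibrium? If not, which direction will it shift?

no; Q > K, reaction proceeds in reverse

Qc = [M]²·[L] / ([T]·[X₂]²) = (0.316)²·(7.04×10⁻⁴) / ((0.00296)·(5.72×10⁻⁴)²) = 72600
Qc = 72600 > Kc = 14700: net reverse reaction.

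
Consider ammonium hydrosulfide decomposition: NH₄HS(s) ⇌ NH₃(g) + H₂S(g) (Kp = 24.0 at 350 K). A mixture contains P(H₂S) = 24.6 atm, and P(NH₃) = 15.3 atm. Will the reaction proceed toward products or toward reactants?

toward reactants

(NH₄HS is a pure solid — omitted from Qp.)
Qp = P(NH₃)·P(H₂S) = (15.3)·(24.6) = 376
Qp = 376 > Kp = 24.0, so the reverse reaction proceeds.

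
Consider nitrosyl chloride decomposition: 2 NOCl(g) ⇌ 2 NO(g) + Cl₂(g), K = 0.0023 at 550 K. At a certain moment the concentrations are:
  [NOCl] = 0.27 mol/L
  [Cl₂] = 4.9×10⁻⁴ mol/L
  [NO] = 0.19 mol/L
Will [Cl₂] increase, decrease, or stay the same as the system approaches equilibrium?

increase

Q = [NO]²·[Cl₂] / [NOCl]² = (0.19)²·(4.9×10⁻⁴) / (0.27)² = 2.4×10⁻⁴
Q = 2.4×10⁻⁴ < K = 0.0023: net forward reaction.
Cl₂ is a product, so it increases.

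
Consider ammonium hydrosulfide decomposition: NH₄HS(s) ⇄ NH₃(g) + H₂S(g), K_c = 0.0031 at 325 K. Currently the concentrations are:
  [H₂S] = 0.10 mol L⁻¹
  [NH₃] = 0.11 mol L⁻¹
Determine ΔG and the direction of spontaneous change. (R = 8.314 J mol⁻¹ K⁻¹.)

ΔG = 3.42 kJ/mol; the forward reaction is non-spontaneous

(NH₄HS is a pure solid — omitted from Q_c.)
Q_c = [NH₃]·[H₂S] = (0.11)·(0.10) = 0.0110
ΔG = RT ln(Q_c/K_c) = (8.314 J mol⁻¹ K⁻¹)(325 K) × ln(0.0110/0.0031)
   = (2.702 kJ/mol)(1.266) = 3.42 kJ/mol
ΔG > 0, so the forward reaction is non-spontaneous (proceeds in reverse).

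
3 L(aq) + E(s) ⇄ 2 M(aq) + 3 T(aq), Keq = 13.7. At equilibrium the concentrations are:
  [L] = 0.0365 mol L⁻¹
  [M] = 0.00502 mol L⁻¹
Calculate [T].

(E is a pure solid — omitted from Keq.)
At equilibrium, Keq = [M]²·[T]³ / [L]³ = 13.7.
(0.00502)²·([T])³ / (0.0365)³ = 13.7
[T]³ = 26.4 ⇒ [T] = 2.98 mol L⁻¹

[T] = 2.98 mol L⁻¹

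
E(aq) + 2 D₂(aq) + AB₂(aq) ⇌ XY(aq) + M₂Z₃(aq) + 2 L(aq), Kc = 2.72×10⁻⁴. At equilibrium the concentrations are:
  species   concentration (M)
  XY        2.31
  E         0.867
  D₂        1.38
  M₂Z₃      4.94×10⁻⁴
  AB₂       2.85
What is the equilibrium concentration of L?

[L] = 1.06 M

At equilibrium, Kc = [XY]·[M₂Z₃]·[L]² / ([E]·[D₂]²·[AB₂]) = 2.72×10⁻⁴.
(2.31)·(4.94×10⁻⁴)·([L])² / ((0.867)·(1.38)²·(2.85)) = 2.72×10⁻⁴
[L]² = 1.12 ⇒ [L] = 1.06 M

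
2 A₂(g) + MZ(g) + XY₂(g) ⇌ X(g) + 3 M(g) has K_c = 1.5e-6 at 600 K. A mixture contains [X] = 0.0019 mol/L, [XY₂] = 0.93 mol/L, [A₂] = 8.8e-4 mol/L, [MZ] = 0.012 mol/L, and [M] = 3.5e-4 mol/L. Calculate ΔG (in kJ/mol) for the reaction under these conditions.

Q_c = [X]·[M]³ / ([A₂]²·[MZ]·[XY₂]) = (0.0019)·(3.5e-4)³ / ((8.8e-4)²·(0.012)·(0.93)) = 9.43e-6
ΔG = RT ln(Q_c/K_c) = (8.314 J mol⁻¹ K⁻¹)(600 K) × ln(9.43e-6/1.5e-6)
   = (4.988 kJ/mol)(1.838) = 9.17 kJ/mol
ΔG > 0, so the forward reaction is non-spontaneous (proceeds in reverse).

ΔG = 9.17 kJ/mol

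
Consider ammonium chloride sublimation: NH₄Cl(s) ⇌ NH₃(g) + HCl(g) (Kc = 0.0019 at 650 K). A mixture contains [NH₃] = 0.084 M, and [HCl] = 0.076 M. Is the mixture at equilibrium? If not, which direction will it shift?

no; Q > K, reaction proceeds in reverse

(NH₄Cl is a pure solid — omitted from Qc.)
Qc = [NH₃]·[HCl] = (0.084)·(0.076) = 0.0064
Qc = 0.0064 > Kc = 0.0019: net reverse reaction.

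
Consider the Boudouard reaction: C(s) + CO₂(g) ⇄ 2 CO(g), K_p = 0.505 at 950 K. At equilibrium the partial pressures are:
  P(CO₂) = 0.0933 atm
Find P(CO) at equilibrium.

(C is a pure solid — omitted from K_p.)
At equilibrium, K_p = P(CO)² / P(CO₂) = 0.505.
(P(CO))² / (0.0933) = 0.505
P(CO)² = 0.0471 ⇒ P(CO) = 0.217 atm

P(CO) = 0.217 atm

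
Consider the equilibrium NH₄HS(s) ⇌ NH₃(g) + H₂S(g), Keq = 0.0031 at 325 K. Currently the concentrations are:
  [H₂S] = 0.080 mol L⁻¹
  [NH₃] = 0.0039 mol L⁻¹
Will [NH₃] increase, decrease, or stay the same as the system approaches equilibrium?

increase

(NH₄HS is a pure solid — omitted from Q.)
Q = [NH₃]·[H₂S] = (0.0039)·(0.080) = 3.1e-4
Q = 3.1e-4 < Keq = 0.0031: net forward reaction.
NH₃ is a product, so it increases.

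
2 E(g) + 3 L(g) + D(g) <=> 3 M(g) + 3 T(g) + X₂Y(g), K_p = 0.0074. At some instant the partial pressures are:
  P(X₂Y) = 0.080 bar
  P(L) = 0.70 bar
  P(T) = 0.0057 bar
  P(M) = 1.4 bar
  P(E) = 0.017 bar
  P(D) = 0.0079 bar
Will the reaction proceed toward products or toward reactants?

in the reverse direction

Q_p = P(M)³·P(T)³·P(X₂Y) / (P(E)²·P(L)³·P(D)) = (1.4)³·(0.0057)³·(0.080) / ((0.017)²·(0.70)³·(0.0079)) = 0.052
Q_p = 0.052 > K_p = 0.0074, so the reverse reaction proceeds.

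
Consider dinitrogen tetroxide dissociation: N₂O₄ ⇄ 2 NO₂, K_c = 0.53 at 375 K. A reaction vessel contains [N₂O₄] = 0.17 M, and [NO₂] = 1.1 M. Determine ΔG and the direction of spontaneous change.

Q_c = [NO₂]² / [N₂O₄] = (1.1)² / (0.17) = 7.12
ΔG = RT ln(Q_c/K_c) = (8.314 J mol⁻¹ K⁻¹)(375 K) × ln(7.12/0.53)
   = (3.118 kJ/mol)(2.598) = 8.10 kJ/mol
ΔG > 0, so the forward reaction is non-spontaneous (proceeds in reverse).

ΔG = 8.10 kJ/mol; the forward reaction is non-spontaneous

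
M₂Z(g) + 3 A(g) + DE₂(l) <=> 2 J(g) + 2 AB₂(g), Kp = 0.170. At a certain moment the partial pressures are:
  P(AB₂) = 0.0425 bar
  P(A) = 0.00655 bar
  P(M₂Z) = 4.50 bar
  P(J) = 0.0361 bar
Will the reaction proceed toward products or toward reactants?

(DE₂ is a pure liquid — omitted from Qp.)
Qp = P(J)²·P(AB₂)² / (P(M₂Z)·P(A)³) = (0.0361)²·(0.0425)² / ((4.50)·(0.00655)³) = 1.86
Qp = 1.86 > Kp = 0.170, so the reverse reaction proceeds.

reverse (toward reactants)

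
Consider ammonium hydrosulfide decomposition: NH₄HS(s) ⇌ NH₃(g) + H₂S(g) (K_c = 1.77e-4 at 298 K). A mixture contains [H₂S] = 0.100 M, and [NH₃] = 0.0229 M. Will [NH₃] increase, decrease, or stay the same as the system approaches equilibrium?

(NH₄HS is a pure solid — omitted from Q_c.)
Q_c = [NH₃]·[H₂S] = (0.0229)·(0.100) = 0.00229
Q_c = 0.00229 > K_c = 1.77e-4: net reverse reaction.
NH₃ is a product, so it decreases.

decrease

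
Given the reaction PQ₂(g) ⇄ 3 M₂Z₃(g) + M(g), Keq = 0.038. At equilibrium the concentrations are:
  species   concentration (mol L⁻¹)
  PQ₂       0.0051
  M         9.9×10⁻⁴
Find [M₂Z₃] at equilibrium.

At equilibrium, Keq = [M₂Z₃]³·[M] / [PQ₂] = 0.038.
([M₂Z₃])³·(9.9×10⁻⁴) / (0.0051) = 0.038
[M₂Z₃]³ = 0.196 ⇒ [M₂Z₃] = 0.58 mol L⁻¹

[M₂Z₃] = 0.58 mol L⁻¹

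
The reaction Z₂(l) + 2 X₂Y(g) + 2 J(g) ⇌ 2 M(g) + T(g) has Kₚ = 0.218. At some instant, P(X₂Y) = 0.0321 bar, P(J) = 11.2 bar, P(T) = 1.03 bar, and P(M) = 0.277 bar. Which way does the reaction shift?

(Z₂ is a pure liquid — omitted from Qₚ.)
Qₚ = P(M)²·P(T) / (P(X₂Y)²·P(J)²) = (0.277)²·(1.03) / ((0.0321)²·(11.2)²) = 0.611
Qₚ = 0.611 > Kₚ = 0.218, so the reverse reaction proceeds.

toward reactants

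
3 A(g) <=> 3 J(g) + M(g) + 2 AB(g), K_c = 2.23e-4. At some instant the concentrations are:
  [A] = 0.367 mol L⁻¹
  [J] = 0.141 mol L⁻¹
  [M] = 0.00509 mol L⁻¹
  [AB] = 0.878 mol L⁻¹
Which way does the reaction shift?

at equilibrium

Q_c = [J]³·[M]·[AB]² / [A]³ = (0.141)³·(0.00509)·(0.878)² / (0.367)³ = 2.23e-4
Q_c = 2.23e-4 = K_c, so the system is already at equilibrium.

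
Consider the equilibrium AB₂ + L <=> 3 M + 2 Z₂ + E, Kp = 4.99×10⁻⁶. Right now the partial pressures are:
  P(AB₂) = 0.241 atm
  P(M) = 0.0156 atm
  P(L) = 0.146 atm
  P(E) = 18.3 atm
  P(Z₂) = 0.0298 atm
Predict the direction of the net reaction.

in the forward direction

Qp = P(M)³·P(Z₂)²·P(E) / (P(AB₂)·P(L)) = (0.0156)³·(0.0298)²·(18.3) / ((0.241)·(0.146)) = 1.75×10⁻⁶
Qp = 1.75×10⁻⁶ < Kp = 4.99×10⁻⁶, so the forward reaction proceeds.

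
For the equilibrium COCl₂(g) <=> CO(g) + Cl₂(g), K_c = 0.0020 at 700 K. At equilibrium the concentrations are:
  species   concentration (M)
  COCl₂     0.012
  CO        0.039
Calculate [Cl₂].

At equilibrium, K_c = [CO]·[Cl₂] / [COCl₂] = 0.0020.
(0.039)·([Cl₂]) / (0.012) = 0.0020
[Cl₂] = 6.15×10⁻⁴ = 6.2×10⁻⁴ M

[Cl₂] = 6.2×10⁻⁴ M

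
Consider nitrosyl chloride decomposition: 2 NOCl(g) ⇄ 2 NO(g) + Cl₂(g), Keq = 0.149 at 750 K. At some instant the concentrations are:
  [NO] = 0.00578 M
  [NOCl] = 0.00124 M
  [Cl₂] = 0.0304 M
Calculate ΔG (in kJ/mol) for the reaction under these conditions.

ΔG = 9.29 kJ/mol

Q = [NO]²·[Cl₂] / [NOCl]² = (0.00578)²·(0.0304) / (0.00124)² = 0.661
ΔG = RT ln(Q/Keq) = (8.314 J mol⁻¹ K⁻¹)(750 K) × ln(0.661/0.149)
   = (6.236 kJ/mol)(1.490) = 9.29 kJ/mol
ΔG > 0, so the forward reaction is non-spontaneous (proceeds in reverse).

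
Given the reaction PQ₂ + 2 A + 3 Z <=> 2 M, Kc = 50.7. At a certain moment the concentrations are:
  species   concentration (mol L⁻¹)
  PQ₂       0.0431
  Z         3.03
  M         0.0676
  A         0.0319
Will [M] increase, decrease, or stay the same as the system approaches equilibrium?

increase

Qc = [M]² / ([PQ₂]·[A]²·[Z]³) = (0.0676)² / ((0.0431)·(0.0319)²·(3.03)³) = 3.75
Qc = 3.75 < Kc = 50.7: net forward reaction.
M is a product, so it increases.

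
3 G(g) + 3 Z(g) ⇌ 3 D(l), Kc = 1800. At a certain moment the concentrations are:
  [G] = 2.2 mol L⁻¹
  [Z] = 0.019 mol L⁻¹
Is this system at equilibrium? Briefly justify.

no; Q > K, reaction proceeds in reverse

(D is a pure liquid — omitted from Qc.)
Qc = 1 / ([G]³·[Z]³) = 1 / ((2.2)³·(0.019)³) = 14000
Qc = 14000 > Kc = 1800: net reverse reaction.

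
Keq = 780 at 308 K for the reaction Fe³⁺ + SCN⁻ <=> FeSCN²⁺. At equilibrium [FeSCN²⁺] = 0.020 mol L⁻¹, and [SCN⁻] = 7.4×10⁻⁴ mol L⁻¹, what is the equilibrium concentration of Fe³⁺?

[Fe³⁺] = 0.035 mol L⁻¹

At equilibrium, Keq = [FeSCN²⁺] / ([Fe³⁺]·[SCN⁻]) = 780.
(0.020) / (([Fe³⁺])·(7.4×10⁻⁴)) = 780
[Fe³⁺] = 0.0347 = 0.035 mol L⁻¹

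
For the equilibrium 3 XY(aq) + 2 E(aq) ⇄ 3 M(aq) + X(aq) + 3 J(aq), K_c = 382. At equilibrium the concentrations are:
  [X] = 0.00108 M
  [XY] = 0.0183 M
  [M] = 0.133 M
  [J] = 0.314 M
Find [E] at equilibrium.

At equilibrium, K_c = [M]³·[X]·[J]³ / ([XY]³·[E]²) = 382.
(0.133)³·(0.00108)·(0.314)³ / ((0.0183)³·([E])²) = 382
[E]² = 3.36×10⁻⁵ ⇒ [E] = 0.00580 M

[E] = 0.00580 M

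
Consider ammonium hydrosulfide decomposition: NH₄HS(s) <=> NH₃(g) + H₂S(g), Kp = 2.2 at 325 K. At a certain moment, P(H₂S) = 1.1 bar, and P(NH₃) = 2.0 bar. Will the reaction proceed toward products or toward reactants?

no net change (already at equilibrium)

(NH₄HS is a pure solid — omitted from Qp.)
Qp = P(NH₃)·P(H₂S) = (2.0)·(1.1) = 2.2
Qp = 2.2 = Kp, so the system is already at equilibrium.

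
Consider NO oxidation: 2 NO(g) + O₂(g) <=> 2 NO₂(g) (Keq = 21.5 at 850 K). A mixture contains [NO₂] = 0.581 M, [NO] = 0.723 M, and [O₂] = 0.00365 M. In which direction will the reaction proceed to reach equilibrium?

Q = [NO₂]² / ([NO]²·[O₂]) = (0.581)² / ((0.723)²·(0.00365)) = 177
Q = 177 > Keq = 21.5, so the reverse reaction proceeds.

in the reverse direction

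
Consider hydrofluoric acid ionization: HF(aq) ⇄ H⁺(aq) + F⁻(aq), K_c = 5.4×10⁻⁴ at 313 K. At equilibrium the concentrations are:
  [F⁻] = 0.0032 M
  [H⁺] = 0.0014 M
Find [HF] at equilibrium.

[HF] = 0.0083 M

At equilibrium, K_c = [H⁺]·[F⁻] / [HF] = 5.4×10⁻⁴.
(0.0014)·(0.0032) / ([HF]) = 5.4×10⁻⁴
[HF] = 0.00830 = 0.0083 M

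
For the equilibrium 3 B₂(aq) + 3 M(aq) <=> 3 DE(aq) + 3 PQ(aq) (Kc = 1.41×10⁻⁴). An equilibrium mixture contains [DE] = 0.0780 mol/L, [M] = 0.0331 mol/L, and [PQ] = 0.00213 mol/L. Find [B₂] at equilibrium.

At equilibrium, Kc = [DE]³·[PQ]³ / ([B₂]³·[M]³) = 1.41×10⁻⁴.
(0.0780)³·(0.00213)³ / (([B₂])³·(0.0331)³) = 1.41×10⁻⁴
[B₂]³ = 8.97×10⁻⁴ ⇒ [B₂] = 0.0964 mol/L

[B₂] = 0.0964 mol/L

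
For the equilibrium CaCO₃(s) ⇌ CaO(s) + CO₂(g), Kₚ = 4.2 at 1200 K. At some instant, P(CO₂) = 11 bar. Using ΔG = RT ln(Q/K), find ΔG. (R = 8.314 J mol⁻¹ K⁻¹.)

ΔG = 9.61 kJ/mol

(CaCO₃, CaO are pure solids — omitted from Qₚ.)
Qₚ = P(CO₂) = 11.0
ΔG = RT ln(Qₚ/Kₚ) = (8.314 J mol⁻¹ K⁻¹)(1200 K) × ln(11.0/4.2)
   = (9.977 kJ/mol)(0.9628) = 9.61 kJ/mol
ΔG > 0, so the forward reaction is non-spontaneous (proceeds in reverse).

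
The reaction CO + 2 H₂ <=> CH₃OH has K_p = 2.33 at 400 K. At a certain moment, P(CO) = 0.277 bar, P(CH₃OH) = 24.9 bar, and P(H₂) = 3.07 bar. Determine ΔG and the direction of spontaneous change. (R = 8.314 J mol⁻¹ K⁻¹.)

ΔG = 4.69 kJ/mol; the forward reaction is non-spontaneous

Q_p = P(CH₃OH) / (P(CO)·P(H₂)²) = (24.9) / ((0.277)·(3.07)²) = 9.54
ΔG = RT ln(Q_p/K_p) = (8.314 J mol⁻¹ K⁻¹)(400 K) × ln(9.54/2.33)
   = (3.326 kJ/mol)(1.410) = 4.69 kJ/mol
ΔG > 0, so the forward reaction is non-spontaneous (proceeds in reverse).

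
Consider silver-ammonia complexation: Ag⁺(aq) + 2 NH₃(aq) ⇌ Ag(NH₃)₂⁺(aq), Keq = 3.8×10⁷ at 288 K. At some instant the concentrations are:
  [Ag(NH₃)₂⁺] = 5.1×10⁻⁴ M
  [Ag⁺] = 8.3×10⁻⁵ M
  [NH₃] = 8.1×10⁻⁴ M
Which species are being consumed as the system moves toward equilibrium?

Q = [Ag(NH₃)₂⁺] / ([Ag⁺]·[NH₃]²) = (5.1×10⁻⁴) / ((8.3×10⁻⁵)·(8.1×10⁻⁴)²) = 9.4×10⁶
Q = 9.4×10⁶ < Keq = 3.8×10⁷: net forward reaction.

Ag⁺, NH₃ (reactants)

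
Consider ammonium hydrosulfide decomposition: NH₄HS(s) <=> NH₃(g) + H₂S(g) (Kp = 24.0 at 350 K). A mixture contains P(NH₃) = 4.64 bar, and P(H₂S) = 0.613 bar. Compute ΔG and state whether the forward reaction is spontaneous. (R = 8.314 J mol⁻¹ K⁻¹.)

(NH₄HS is a pure solid — omitted from Qp.)
Qp = P(NH₃)·P(H₂S) = (4.64)·(0.613) = 2.84
ΔG = RT ln(Qp/Kp) = (8.314 J mol⁻¹ K⁻¹)(350 K) × ln(2.84/24.0)
   = (2.910 kJ/mol)(-2.134) = -6.21 kJ/mol
ΔG < 0, so the forward reaction is spontaneous (proceeds forward).

ΔG = -6.21 kJ/mol; the forward reaction is spontaneous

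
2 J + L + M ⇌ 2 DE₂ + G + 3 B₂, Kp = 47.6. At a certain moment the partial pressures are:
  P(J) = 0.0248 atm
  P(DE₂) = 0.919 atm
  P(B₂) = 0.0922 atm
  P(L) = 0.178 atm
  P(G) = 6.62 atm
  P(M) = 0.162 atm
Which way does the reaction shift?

Qp = P(DE₂)²·P(G)·P(B₂)³ / (P(J)²·P(L)·P(M)) = (0.919)²·(6.62)·(0.0922)³ / ((0.0248)²·(0.178)·(0.162)) = 247
Qp = 247 > Kp = 47.6, so the reverse reaction proceeds.

reverse (toward reactants)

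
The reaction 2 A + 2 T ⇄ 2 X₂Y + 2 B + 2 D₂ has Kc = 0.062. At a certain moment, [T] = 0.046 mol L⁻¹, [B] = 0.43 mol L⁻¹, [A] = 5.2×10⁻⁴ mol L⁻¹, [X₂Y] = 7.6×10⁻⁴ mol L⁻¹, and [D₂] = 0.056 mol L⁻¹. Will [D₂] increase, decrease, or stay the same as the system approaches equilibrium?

Qc = [X₂Y]²·[B]²·[D₂]² / ([A]²·[T]²) = (7.6×10⁻⁴)²·(0.43)²·(0.056)² / ((5.2×10⁻⁴)²·(0.046)²) = 0.59
Qc = 0.59 > Kc = 0.062: net reverse reaction.
D₂ is a product, so it decreases.

decrease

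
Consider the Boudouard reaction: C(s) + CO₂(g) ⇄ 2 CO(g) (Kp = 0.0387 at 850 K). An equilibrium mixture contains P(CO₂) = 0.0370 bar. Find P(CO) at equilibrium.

P(CO) = 0.0378 bar

(C is a pure solid — omitted from Kp.)
At equilibrium, Kp = P(CO)² / P(CO₂) = 0.0387.
(P(CO))² / (0.0370) = 0.0387
P(CO)² = 0.00143 ⇒ P(CO) = 0.0378 bar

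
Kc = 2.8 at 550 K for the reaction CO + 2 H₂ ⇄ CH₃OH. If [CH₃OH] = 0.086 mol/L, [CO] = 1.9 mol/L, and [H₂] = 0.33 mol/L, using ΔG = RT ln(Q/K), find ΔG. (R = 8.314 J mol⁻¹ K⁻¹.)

Qc = [CH₃OH] / ([CO]·[H₂]²) = (0.086) / ((1.9)·(0.33)²) = 0.416
ΔG = RT ln(Qc/Kc) = (8.314 J mol⁻¹ K⁻¹)(550 K) × ln(0.416/2.8)
   = (4.573 kJ/mol)(-1.907) = -8.72 kJ/mol
ΔG < 0, so the forward reaction is spontaneous (proceeds forward).

ΔG = -8.72 kJ/mol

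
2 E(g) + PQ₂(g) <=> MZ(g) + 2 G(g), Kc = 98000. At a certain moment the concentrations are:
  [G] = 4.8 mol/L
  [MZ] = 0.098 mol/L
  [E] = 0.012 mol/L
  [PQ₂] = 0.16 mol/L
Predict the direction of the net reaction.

at equilibrium

Qc = [MZ]·[G]² / ([E]²·[PQ₂]) = (0.098)·(4.8)² / ((0.012)²·(0.16)) = 98000
Qc = 98000 = Kc, so the system is already at equilibrium.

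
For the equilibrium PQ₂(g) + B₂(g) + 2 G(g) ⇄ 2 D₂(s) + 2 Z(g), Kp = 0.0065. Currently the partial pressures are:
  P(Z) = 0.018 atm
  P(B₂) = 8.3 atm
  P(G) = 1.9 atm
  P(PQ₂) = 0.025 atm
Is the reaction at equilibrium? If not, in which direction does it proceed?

(D₂ is a pure solid — omitted from Qp.)
Qp = P(Z)² / (P(PQ₂)·P(B₂)·P(G)²) = (0.018)² / ((0.025)·(8.3)·(1.9)²) = 4.3e-4
Qp = 4.3e-4 < Kp = 0.0065, so the forward reaction proceeds.

forward (toward products)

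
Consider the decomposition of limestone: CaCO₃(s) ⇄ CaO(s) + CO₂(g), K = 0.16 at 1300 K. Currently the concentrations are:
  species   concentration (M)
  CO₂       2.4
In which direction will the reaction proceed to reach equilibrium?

(CaCO₃, CaO are pure solids — omitted from Q.)
Q = [CO₂] = 2.4
Q = 2.4 > K = 0.16, so the reverse reaction proceeds.

to the left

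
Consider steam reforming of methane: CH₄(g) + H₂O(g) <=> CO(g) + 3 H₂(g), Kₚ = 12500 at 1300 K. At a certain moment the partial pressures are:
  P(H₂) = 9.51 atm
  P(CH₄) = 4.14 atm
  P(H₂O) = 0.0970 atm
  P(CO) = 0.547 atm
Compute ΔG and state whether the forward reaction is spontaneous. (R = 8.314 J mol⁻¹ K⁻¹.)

ΔG = -25.6 kJ/mol; the forward reaction is spontaneous

Qₚ = P(CO)·P(H₂)³ / (P(CH₄)·P(H₂O)) = (0.547)·(9.51)³ / ((4.14)·(0.0970)) = 1170
ΔG = RT ln(Qₚ/Kₚ) = (8.314 J mol⁻¹ K⁻¹)(1300 K) × ln(1170/12500)
   = (10.81 kJ/mol)(-2.369) = -25.6 kJ/mol
ΔG < 0, so the forward reaction is spontaneous (proceeds forward).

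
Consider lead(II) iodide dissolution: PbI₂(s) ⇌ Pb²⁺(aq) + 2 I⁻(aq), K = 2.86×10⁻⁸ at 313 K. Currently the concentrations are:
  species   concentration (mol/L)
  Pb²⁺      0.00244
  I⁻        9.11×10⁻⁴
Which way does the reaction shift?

forward (toward products)

(PbI₂ is a pure solid — omitted from Q.)
Q = [Pb²⁺]·[I⁻]² = (0.00244)·(9.11×10⁻⁴)² = 2.03×10⁻⁹
Q = 2.03×10⁻⁹ < K = 2.86×10⁻⁸, so the forward reaction proceeds.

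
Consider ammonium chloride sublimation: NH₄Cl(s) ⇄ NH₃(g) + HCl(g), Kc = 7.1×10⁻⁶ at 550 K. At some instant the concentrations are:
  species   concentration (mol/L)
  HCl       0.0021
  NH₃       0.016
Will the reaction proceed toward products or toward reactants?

(NH₄Cl is a pure solid — omitted from Qc.)
Qc = [NH₃]·[HCl] = (0.016)·(0.0021) = 3.4×10⁻⁵
Qc = 3.4×10⁻⁵ > Kc = 7.1×10⁻⁶, so the reverse reaction proceeds.

to the left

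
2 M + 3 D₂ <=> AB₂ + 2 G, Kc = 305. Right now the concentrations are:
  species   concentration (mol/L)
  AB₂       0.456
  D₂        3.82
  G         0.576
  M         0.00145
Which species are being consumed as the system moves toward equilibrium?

AB₂, G (products)

Qc = [AB₂]·[G]² / ([M]²·[D₂]³) = (0.456)·(0.576)² / ((0.00145)²·(3.82)³) = 1290
Qc = 1290 > Kc = 305: net reverse reaction.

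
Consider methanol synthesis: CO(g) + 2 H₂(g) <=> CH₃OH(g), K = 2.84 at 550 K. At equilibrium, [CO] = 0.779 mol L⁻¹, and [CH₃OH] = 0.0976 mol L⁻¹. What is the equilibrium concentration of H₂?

[H₂] = 0.210 mol L⁻¹

At equilibrium, K = [CH₃OH] / ([CO]·[H₂]²) = 2.84.
(0.0976) / ((0.779)·([H₂])²) = 2.84
[H₂]² = 0.0441 ⇒ [H₂] = 0.210 mol L⁻¹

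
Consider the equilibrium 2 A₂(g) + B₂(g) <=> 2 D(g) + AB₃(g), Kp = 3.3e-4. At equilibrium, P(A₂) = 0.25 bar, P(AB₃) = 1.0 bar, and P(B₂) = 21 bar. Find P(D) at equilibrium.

At equilibrium, Kp = P(D)²·P(AB₃) / (P(A₂)²·P(B₂)) = 3.3e-4.
(P(D))²·(1.0) / ((0.25)²·(21)) = 3.3e-4
P(D)² = 4.33e-4 ⇒ P(D) = 0.021 bar

P(D) = 0.021 bar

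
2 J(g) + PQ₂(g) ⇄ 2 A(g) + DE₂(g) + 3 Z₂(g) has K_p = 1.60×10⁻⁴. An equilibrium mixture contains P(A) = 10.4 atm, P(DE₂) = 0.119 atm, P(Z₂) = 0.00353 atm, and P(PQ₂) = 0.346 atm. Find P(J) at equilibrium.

At equilibrium, K_p = P(A)²·P(DE₂)·P(Z₂)³ / (P(J)²·P(PQ₂)) = 1.60×10⁻⁴.
(10.4)²·(0.119)·(0.00353)³ / ((P(J))²·(0.346)) = 1.60×10⁻⁴
P(J)² = 0.0102 ⇒ P(J) = 0.101 atm

P(J) = 0.101 atm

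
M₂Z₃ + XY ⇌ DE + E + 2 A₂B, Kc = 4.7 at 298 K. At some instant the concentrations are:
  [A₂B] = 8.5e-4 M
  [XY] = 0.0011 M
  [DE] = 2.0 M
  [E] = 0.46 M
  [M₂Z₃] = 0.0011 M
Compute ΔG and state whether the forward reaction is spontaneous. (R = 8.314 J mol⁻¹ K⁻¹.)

Qc = [DE]·[E]·[A₂B]² / ([M₂Z₃]·[XY]) = (2.0)·(0.46)·(8.5e-4)² / ((0.0011)·(0.0011)) = 0.549
ΔG = RT ln(Qc/Kc) = (8.314 J mol⁻¹ K⁻¹)(298 K) × ln(0.549/4.7)
   = (2.478 kJ/mol)(-2.147) = -5.32 kJ/mol
ΔG < 0, so the forward reaction is spontaneous (proceeds forward).

ΔG = -5.32 kJ/mol; the forward reaction is spontaneous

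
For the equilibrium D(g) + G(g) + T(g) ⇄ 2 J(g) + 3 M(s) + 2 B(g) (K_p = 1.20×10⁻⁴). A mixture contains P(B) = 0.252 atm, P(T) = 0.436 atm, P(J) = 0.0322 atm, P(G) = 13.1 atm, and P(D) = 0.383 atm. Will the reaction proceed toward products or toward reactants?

(M is a pure solid — omitted from Q_p.)
Q_p = P(J)²·P(B)² / (P(D)·P(G)·P(T)) = (0.0322)²·(0.252)² / ((0.383)·(13.1)·(0.436)) = 3.01×10⁻⁵
Q_p = 3.01×10⁻⁵ < K_p = 1.20×10⁻⁴, so the forward reaction proceeds.

in the forward direction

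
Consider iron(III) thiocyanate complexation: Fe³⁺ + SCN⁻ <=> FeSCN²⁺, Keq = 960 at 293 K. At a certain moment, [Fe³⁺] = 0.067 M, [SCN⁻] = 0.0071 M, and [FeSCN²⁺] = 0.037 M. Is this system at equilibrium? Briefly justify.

Q = [FeSCN²⁺] / ([Fe³⁺]·[SCN⁻]) = (0.037) / ((0.067)·(0.0071)) = 78
Q = 78 < Keq = 960: net forward reaction.

no; Q < K, reaction proceeds forward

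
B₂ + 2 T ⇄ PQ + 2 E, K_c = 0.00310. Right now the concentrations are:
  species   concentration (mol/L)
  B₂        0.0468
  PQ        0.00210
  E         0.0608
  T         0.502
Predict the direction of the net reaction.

Q_c = [PQ]·[E]² / ([B₂]·[T]²) = (0.00210)·(0.0608)² / ((0.0468)·(0.502)²) = 6.58×10⁻⁴
Q_c = 6.58×10⁻⁴ < K_c = 0.00310, so the forward reaction proceeds.

toward products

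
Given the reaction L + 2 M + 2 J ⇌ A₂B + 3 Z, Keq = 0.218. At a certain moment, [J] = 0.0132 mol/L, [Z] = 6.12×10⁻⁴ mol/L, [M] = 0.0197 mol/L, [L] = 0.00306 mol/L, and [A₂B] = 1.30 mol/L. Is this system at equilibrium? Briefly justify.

no; Q > K, reaction proceeds in reverse

Q = [A₂B]·[Z]³ / ([L]·[M]²·[J]²) = (1.30)·(6.12×10⁻⁴)³ / ((0.00306)·(0.0197)²·(0.0132)²) = 1.44
Q = 1.44 > Keq = 0.218: net reverse reaction.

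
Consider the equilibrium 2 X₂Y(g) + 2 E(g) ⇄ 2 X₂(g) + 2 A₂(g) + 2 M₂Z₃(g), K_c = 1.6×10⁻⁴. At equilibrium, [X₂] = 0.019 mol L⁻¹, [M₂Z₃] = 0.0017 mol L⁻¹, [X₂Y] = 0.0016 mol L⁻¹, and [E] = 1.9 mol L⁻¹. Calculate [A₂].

At equilibrium, K_c = [X₂]²·[A₂]²·[M₂Z₃]² / ([X₂Y]²·[E]²) = 1.6×10⁻⁴.
(0.019)²·([A₂])²·(0.0017)² / ((0.0016)²·(1.9)²) = 1.6×10⁻⁴
[A₂]² = 1.42 ⇒ [A₂] = 1.2 mol L⁻¹

[A₂] = 1.2 mol L⁻¹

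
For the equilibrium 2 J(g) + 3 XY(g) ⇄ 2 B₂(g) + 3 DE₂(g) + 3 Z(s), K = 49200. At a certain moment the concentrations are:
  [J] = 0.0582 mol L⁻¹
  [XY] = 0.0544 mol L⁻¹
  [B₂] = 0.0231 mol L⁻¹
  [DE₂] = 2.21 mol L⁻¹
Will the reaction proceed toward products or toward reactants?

in the forward direction

(Z is a pure solid — omitted from Q.)
Q = [B₂]²·[DE₂]³ / ([J]²·[XY]³) = (0.0231)²·(2.21)³ / ((0.0582)²·(0.0544)³) = 10600
Q = 10600 < K = 49200, so the forward reaction proceeds.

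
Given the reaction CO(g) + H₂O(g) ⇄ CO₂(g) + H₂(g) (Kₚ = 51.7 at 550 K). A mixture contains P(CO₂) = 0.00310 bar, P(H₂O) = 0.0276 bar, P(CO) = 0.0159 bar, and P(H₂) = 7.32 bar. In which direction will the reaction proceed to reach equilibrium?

at equilibrium

Qₚ = P(CO₂)·P(H₂) / (P(CO)·P(H₂O)) = (0.00310)·(7.32) / ((0.0159)·(0.0276)) = 51.7
Qₚ = 51.7 = Kₚ, so the system is already at equilibrium.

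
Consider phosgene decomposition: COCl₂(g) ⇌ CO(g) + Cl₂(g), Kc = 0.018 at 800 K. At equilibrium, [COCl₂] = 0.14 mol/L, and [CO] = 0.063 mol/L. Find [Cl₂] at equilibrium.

At equilibrium, Kc = [CO]·[Cl₂] / [COCl₂] = 0.018.
(0.063)·([Cl₂]) / (0.14) = 0.018
[Cl₂] = 0.0400 = 0.040 mol/L

[Cl₂] = 0.040 mol/L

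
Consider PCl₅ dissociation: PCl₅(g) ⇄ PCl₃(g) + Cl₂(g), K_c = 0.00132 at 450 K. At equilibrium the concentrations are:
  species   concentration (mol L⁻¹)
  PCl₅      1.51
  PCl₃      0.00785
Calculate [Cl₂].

[Cl₂] = 0.254 mol L⁻¹

At equilibrium, K_c = [PCl₃]·[Cl₂] / [PCl₅] = 0.00132.
(0.00785)·([Cl₂]) / (1.51) = 0.00132
[Cl₂] = 0.254 mol L⁻¹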